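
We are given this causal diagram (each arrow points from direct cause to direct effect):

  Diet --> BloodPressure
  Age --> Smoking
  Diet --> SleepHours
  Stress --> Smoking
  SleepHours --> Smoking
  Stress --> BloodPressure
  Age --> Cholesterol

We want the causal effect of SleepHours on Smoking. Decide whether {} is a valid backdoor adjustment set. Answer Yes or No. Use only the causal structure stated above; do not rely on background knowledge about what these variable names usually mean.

Yes

Backdoor paths from SleepHours to Smoking (paths whose first edge points into SleepHours):
  P1: SleepHours <- Diet -> BloodPressure <- Stress -> Smoking
Condition 1 (no descendant of SleepHours in the set): holds — descendants of SleepHours are {Smoking}; none are in {}.
Condition 2 (every backdoor path blocked by {}):
  P1: blocked at collider BloodPressure (neither it nor any descendant is in the conditioning set).
{} satisfies the backdoor criterion.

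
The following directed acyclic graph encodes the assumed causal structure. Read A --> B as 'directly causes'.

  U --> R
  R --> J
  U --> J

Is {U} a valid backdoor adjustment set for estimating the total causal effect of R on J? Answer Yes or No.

Yes

Backdoor paths from R to J (paths whose first edge points into R):
  P1: R <- U -> J
Condition 1 (no descendant of R in the set): holds — descendants of R are {J}; none are in {U}.
Condition 2 (every backdoor path blocked by {U}):
  P1: blocked at fork node U ∈ conditioning set.
{U} satisfies the backdoor criterion.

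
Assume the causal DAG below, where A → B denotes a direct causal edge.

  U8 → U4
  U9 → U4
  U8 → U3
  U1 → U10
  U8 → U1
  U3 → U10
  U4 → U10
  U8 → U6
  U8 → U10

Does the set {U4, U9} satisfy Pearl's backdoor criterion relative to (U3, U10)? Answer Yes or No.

Backdoor paths from U3 to U10 (paths whose first edge points into U3):
  P1: U3 <- U8 -> U4 -> U10
  P2: U3 <- U8 -> U1 -> U10
  P3: U3 <- U8 -> U10
Condition 1 (no descendant of U3 in the set): holds — descendants of U3 are {U10}; none are in {U4, U9}.
Condition 2 (every backdoor path blocked by {U4, U9}):
  P1: blocked at chain node U4 ∈ conditioning set.
  P2: open — no interior node is in the conditioning set.
  P3: open — no interior node is in the conditioning set.
{U4, U9} does not satisfy the backdoor criterion.

No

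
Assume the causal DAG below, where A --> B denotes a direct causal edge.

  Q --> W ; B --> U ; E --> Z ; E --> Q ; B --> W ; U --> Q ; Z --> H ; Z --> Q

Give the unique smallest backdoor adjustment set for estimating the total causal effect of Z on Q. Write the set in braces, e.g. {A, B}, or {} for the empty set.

Variables eligible for adjustment (non-descendants of Z, excluding Z and Q): {B, E, U}.
Backdoor paths from Z to Q:
  P1: Z <- E -> Q
The empty set is not sufficient: P1 (Z <- E -> Q) has no collider blocking it and no conditioned non-collider, so it is open.
Try {E}:
  P1: blocked at fork node E ∈ conditioning set.
{E} contains no descendant of Z and blocks every backdoor path.
No other singleton works — e.g. {B} leaves P1 open — so {E} is the unique smallest valid adjustment set.

{E}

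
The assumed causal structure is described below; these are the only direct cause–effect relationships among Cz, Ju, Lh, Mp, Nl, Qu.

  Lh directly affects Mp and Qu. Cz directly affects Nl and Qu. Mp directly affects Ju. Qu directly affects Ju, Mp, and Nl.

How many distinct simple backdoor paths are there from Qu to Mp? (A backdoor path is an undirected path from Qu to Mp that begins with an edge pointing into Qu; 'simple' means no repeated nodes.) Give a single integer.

1

A backdoor path from Qu to Mp is any simple undirected path whose first edge points into Qu (i.e. leaves Qu via a parent).
Parents of Qu: {Cz, Lh}.
Enumerating:
  P1: Qu <- Lh -> Mp
That exhausts the simple backdoor paths. Count: 1.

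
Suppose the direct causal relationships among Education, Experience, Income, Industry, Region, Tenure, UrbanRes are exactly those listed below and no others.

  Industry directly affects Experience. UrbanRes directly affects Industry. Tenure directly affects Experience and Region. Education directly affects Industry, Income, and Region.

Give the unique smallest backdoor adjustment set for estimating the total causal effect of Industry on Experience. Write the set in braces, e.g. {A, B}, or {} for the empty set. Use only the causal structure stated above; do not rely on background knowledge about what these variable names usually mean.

Variables eligible for adjustment (non-descendants of Industry, excluding Industry and Experience): {Education, Income, Region, Tenure, UrbanRes}.
Backdoor paths from Industry to Experience:
  P1: Industry <- Education -> Region <- Tenure -> Experience
Each backdoor path contains an unconditioned collider, so every path is already blocked with the empty conditioning set:
  P1: blocked at collider Region (neither it nor any descendant is in the conditioning set).
The empty set is therefore the unique smallest valid set.

{}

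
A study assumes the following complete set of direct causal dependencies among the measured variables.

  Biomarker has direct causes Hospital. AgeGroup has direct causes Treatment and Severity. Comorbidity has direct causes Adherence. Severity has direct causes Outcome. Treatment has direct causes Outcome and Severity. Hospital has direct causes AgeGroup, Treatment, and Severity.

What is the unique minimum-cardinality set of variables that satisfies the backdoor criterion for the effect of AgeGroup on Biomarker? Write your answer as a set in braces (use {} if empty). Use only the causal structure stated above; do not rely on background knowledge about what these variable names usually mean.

{Severity, Treatment}

Variables eligible for adjustment (non-descendants of AgeGroup, excluding AgeGroup and Biomarker): {Adherence, Comorbidity, Outcome, Severity, Treatment}.
Backdoor paths from AgeGroup to Biomarker:
  P1: AgeGroup <- Severity <- Outcome -> Treatment -> Hospital -> Biomarker
  P2: AgeGroup <- Severity -> Treatment -> Hospital -> Biomarker
  P3: AgeGroup <- Severity -> Hospital -> Biomarker
  P4: AgeGroup <- Treatment <- Outcome -> Severity -> Hospital -> Biomarker
  P5: AgeGroup <- Treatment <- Severity -> Hospital -> Biomarker
  P6: AgeGroup <- Treatment -> Hospital -> Biomarker
The empty set is not sufficient: P1 (AgeGroup <- Severity <- Outcome -> Treatment -> Hospital -> Biomarker) has no collider blocking it and no conditioned non-collider, so it is open.
Try {Severity, Treatment}:
  P1: blocked at chain node Severity ∈ conditioning set.
  P2: blocked at fork node Severity ∈ conditioning set.
  P3: blocked at fork node Severity ∈ conditioning set.
  P4: blocked at chain node Treatment ∈ conditioning set.
  P5: blocked at chain node Treatment ∈ conditioning set.
  P6: blocked at fork node Treatment ∈ conditioning set.
{Severity, Treatment} contains no descendant of AgeGroup and blocks every backdoor path.
Every element of {Severity, Treatment} is needed (dropping Severity leaves P3 open; dropping Treatment leaves P6 open), so no proper subset is valid.
Among all size-2 subsets of the eligible variables, only {Severity, Treatment} blocks every backdoor path, so it is the unique smallest valid adjustment set.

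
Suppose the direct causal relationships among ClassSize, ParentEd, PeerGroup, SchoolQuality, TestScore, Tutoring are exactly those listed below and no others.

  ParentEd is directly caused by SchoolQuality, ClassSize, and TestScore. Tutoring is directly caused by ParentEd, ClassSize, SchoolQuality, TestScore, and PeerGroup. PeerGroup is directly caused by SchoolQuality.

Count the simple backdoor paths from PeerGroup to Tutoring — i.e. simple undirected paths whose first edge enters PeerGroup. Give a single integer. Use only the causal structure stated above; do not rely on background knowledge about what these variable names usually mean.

4

A backdoor path from PeerGroup to Tutoring is any simple undirected path whose first edge points into PeerGroup (i.e. leaves PeerGroup via a parent).
Parents of PeerGroup: {SchoolQuality}.
Enumerating:
  P1: PeerGroup <- SchoolQuality -> ParentEd <- ClassSize -> Tutoring
  P2: PeerGroup <- SchoolQuality -> ParentEd <- TestScore -> Tutoring
  P3: PeerGroup <- SchoolQuality -> ParentEd -> Tutoring
  P4: PeerGroup <- SchoolQuality -> Tutoring
That exhausts the simple backdoor paths. Count: 4.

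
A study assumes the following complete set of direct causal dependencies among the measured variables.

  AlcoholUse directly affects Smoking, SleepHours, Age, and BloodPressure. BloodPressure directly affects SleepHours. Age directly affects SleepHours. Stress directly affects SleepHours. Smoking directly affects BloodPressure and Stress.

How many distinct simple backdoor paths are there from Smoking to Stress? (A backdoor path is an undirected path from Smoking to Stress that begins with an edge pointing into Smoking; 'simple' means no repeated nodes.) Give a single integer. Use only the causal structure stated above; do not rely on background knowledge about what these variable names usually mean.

A backdoor path from Smoking to Stress is any simple undirected path whose first edge points into Smoking (i.e. leaves Smoking via a parent).
Parents of Smoking: {AlcoholUse}.
Enumerating:
  P1: Smoking <- AlcoholUse -> Age -> SleepHours <- Stress
  P2: Smoking <- AlcoholUse -> BloodPressure -> SleepHours <- Stress
  P3: Smoking <- AlcoholUse -> SleepHours <- Stress
That exhausts the simple backdoor paths. Count: 3.

3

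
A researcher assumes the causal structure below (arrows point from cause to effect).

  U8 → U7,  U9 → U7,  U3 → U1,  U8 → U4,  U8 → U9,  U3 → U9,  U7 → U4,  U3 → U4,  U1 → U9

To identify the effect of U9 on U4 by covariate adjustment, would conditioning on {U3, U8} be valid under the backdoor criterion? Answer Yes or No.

Yes

Backdoor paths from U9 to U4 (paths whose first edge points into U9):
  P1: U9 <- U3 -> U4
  P2: U9 <- U1 <- U3 -> U4
  P3: U9 <- U8 -> U7 -> U4
  P4: U9 <- U8 -> U4
Condition 1 (no descendant of U9 in the set): holds — descendants of U9 are {U4, U7}; none are in {U3, U8}.
Condition 2 (every backdoor path blocked by {U3, U8}):
  P1: blocked at fork node U3 ∈ conditioning set.
  P2: blocked at fork node U3 ∈ conditioning set.
  P3: blocked at fork node U8 ∈ conditioning set.
  P4: blocked at fork node U8 ∈ conditioning set.
{U3, U8} satisfies the backdoor criterion.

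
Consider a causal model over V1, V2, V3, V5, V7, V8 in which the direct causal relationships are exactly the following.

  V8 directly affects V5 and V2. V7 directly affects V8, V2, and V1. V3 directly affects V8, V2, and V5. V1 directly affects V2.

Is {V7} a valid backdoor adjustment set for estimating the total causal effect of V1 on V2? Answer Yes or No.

Backdoor paths from V1 to V2 (paths whose first edge points into V1):
  P1: V1 <- V7 -> V8 <- V3 -> V2
  P2: V1 <- V7 -> V8 -> V5 <- V3 -> V2
  P3: V1 <- V7 -> V8 -> V2
  P4: V1 <- V7 -> V2
Condition 1 (no descendant of V1 in the set): holds — descendants of V1 are {V2}; none are in {V7}.
Condition 2 (every backdoor path blocked by {V7}):
  P1: blocked at fork node V7 ∈ conditioning set.
  P2: blocked at fork node V7 ∈ conditioning set.
  P3: blocked at fork node V7 ∈ conditioning set.
  P4: blocked at fork node V7 ∈ conditioning set.
{V7} satisfies the backdoor criterion.

Yes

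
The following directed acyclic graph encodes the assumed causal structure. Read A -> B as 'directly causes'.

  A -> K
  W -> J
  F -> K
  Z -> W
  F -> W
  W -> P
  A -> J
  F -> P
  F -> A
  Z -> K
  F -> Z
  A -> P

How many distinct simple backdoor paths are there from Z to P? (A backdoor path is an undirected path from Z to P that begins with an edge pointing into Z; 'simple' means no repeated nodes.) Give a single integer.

7

A backdoor path from Z to P is any simple undirected path whose first edge points into Z (i.e. leaves Z via a parent).
Parents of Z: {F}.
Enumerating:
  P1: Z <- F -> W -> P
  P2: Z <- F -> W -> J <- A -> P
  P3: Z <- F -> A -> P
  P4: Z <- F -> A -> J <- W -> P
  P5: Z <- F -> P
  P6: Z <- F -> K <- A -> P
  P7: Z <- F -> K <- A -> J <- W -> P
That exhausts the simple backdoor paths. Count: 7.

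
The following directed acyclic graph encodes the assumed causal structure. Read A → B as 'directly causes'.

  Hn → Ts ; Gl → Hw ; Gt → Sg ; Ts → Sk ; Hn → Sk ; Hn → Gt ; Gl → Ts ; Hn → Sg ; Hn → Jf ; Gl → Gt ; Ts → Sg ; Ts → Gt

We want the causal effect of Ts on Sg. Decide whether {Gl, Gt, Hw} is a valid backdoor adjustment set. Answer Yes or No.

Backdoor paths from Ts to Sg (paths whose first edge points into Ts):
  P1: Ts <- Hn -> Gt -> Sg
  P2: Ts <- Hn -> Sg
  P3: Ts <- Gl -> Gt <- Hn -> Sg
  P4: Ts <- Gl -> Gt -> Sg
Condition 1 (no descendant of Ts in the set): FAILS — Gt is a descendant of Ts.
Condition 2 (every backdoor path blocked by {Gl, Gt, Hw}):
  P1: blocked at chain node Gt ∈ conditioning set.
  P2: open — no interior node is in the conditioning set.
  P3: blocked at fork node Gl ∈ conditioning set.
  P4: blocked at fork node Gl ∈ conditioning set.
{Gl, Gt, Hw} does not satisfy the backdoor criterion.

No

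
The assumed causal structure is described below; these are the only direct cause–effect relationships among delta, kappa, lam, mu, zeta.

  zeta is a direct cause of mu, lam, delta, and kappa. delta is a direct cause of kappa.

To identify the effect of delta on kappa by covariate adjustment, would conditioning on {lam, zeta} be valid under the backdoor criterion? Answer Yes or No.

Backdoor paths from delta to kappa (paths whose first edge points into delta):
  P1: delta <- zeta -> kappa
Condition 1 (no descendant of delta in the set): holds — descendants of delta are {kappa}; none are in {lam, zeta}.
Condition 2 (every backdoor path blocked by {lam, zeta}):
  P1: blocked at fork node zeta ∈ conditioning set.
{lam, zeta} satisfies the backdoor criterion.

Yes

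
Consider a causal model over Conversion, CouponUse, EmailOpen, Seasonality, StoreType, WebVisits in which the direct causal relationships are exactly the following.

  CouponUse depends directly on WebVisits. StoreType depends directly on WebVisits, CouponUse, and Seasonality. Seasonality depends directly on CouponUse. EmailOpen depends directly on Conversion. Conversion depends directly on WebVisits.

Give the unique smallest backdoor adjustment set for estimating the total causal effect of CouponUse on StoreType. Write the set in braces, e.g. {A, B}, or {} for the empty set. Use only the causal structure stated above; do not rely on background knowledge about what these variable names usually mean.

Variables eligible for adjustment (non-descendants of CouponUse, excluding CouponUse and StoreType): {Conversion, EmailOpen, WebVisits}.
Backdoor paths from CouponUse to StoreType:
  P1: CouponUse <- WebVisits -> StoreType
The empty set is not sufficient: P1 (CouponUse <- WebVisits -> StoreType) has no collider blocking it and no conditioned non-collider, so it is open.
Try {WebVisits}:
  P1: blocked at fork node WebVisits ∈ conditioning set.
{WebVisits} contains no descendant of CouponUse and blocks every backdoor path.
No other singleton works — e.g. {Conversion} leaves P1 open — so {WebVisits} is the unique smallest valid adjustment set.

{WebVisits}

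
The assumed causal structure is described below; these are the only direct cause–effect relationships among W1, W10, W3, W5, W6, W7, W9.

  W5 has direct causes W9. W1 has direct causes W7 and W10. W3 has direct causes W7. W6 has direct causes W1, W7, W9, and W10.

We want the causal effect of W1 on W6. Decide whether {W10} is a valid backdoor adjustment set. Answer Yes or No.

No

Backdoor paths from W1 to W6 (paths whose first edge points into W1):
  P1: W1 <- W10 -> W6
  P2: W1 <- W7 -> W6
Condition 1 (no descendant of W1 in the set): holds — descendants of W1 are {W6}; none are in {W10}.
Condition 2 (every backdoor path blocked by {W10}):
  P1: blocked at fork node W10 ∈ conditioning set.
  P2: open — no interior node is in the conditioning set.
{W10} does not satisfy the backdoor criterion.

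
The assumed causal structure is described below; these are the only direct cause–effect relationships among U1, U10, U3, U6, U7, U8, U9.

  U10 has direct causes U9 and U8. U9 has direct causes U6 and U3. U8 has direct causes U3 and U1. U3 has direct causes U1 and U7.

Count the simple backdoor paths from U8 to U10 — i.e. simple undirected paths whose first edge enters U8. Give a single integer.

2

A backdoor path from U8 to U10 is any simple undirected path whose first edge points into U8 (i.e. leaves U8 via a parent).
Parents of U8: {U1, U3}.
Enumerating:
  P1: U8 <- U1 -> U3 -> U9 -> U10
  P2: U8 <- U3 -> U9 -> U10
That exhausts the simple backdoor paths. Count: 2.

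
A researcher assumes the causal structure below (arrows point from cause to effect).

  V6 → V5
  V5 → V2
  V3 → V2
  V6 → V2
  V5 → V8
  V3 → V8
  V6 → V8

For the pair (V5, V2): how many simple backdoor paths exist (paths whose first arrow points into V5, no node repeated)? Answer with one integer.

A backdoor path from V5 to V2 is any simple undirected path whose first edge points into V5 (i.e. leaves V5 via a parent).
Parents of V5: {V6}.
Enumerating:
  P1: V5 <- V6 -> V8 <- V3 -> V2
  P2: V5 <- V6 -> V2
That exhausts the simple backdoor paths. Count: 2.

2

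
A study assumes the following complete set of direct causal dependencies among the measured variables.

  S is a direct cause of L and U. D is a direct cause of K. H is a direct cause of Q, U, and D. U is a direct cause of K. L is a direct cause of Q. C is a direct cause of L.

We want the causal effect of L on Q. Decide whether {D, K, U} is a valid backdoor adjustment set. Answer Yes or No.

Backdoor paths from L to Q (paths whose first edge points into L):
  P1: L <- S -> U <- H -> Q
  P2: L <- S -> U -> K <- D <- H -> Q
Condition 1 (no descendant of L in the set): holds — descendants of L are {Q}; none are in {D, K, U}.
Condition 2 (every backdoor path blocked by {D, K, U}):
  P1: open — collider(s) U are conditioned on (or have a conditioned descendant) and no non-collider on the path is in the set.
  P2: blocked at chain node U ∈ conditioning set.
{D, K, U} does not satisfy the backdoor criterion.

No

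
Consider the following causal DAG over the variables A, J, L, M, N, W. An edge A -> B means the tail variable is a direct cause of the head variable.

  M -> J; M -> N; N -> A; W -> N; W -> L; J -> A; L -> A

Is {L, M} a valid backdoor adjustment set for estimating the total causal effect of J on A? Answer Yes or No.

Backdoor paths from J to A (paths whose first edge points into J):
  P1: J <- M -> N <- W -> L -> A
  P2: J <- M -> N -> A
Condition 1 (no descendant of J in the set): holds — descendants of J are {A}; none are in {L, M}.
Condition 2 (every backdoor path blocked by {L, M}):
  P1: blocked at fork node M ∈ conditioning set.
  P2: blocked at fork node M ∈ conditioning set.
{L, M} satisfies the backdoor criterion.

Yes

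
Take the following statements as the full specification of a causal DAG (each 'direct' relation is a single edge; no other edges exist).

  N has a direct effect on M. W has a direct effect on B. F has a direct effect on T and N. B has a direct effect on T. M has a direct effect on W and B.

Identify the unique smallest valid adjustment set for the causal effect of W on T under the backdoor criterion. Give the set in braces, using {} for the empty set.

{M}

Variables eligible for adjustment (non-descendants of W, excluding W and T): {F, M, N}.
Backdoor paths from W to T:
  P1: W <- M <- N <- F -> T
  P2: W <- M -> B -> T
The empty set is not sufficient: P1 (W <- M <- N <- F -> T) has no collider blocking it and no conditioned non-collider, so it is open.
Try {M}:
  P1: blocked at chain node M ∈ conditioning set.
  P2: blocked at fork node M ∈ conditioning set.
{M} contains no descendant of W and blocks every backdoor path.
No other singleton works — e.g. {F} leaves P2 open — so {M} is the unique smallest valid adjustment set.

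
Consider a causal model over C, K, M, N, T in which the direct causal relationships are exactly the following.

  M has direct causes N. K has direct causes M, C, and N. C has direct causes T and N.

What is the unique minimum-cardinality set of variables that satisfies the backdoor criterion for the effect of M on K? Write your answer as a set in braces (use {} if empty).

{N}

Variables eligible for adjustment (non-descendants of M, excluding M and K): {C, N, T}.
Backdoor paths from M to K:
  P1: M <- N -> C -> K
  P2: M <- N -> K
The empty set is not sufficient: P1 (M <- N -> C -> K) has no collider blocking it and no conditioned non-collider, so it is open.
Try {N}:
  P1: blocked at fork node N ∈ conditioning set.
  P2: blocked at fork node N ∈ conditioning set.
{N} contains no descendant of M and blocks every backdoor path.
No other singleton works — e.g. {T} leaves P1 open — so {N} is the unique smallest valid adjustment set.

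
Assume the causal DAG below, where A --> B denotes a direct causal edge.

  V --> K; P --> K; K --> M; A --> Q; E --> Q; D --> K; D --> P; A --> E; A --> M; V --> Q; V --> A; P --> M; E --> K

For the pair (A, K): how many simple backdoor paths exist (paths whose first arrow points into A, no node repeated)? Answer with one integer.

2

A backdoor path from A to K is any simple undirected path whose first edge points into A (i.e. leaves A via a parent).
Parents of A: {V}.
Enumerating:
  P1: A <- V -> K
  P2: A <- V -> Q <- E -> K
That exhausts the simple backdoor paths. Count: 2.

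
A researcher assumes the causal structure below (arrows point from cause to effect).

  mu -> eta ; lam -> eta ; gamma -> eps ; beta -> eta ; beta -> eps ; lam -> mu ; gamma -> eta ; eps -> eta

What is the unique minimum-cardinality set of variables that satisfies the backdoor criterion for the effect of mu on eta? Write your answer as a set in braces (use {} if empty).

Variables eligible for adjustment (non-descendants of mu, excluding mu and eta): {beta, eps, gamma, lam}.
Backdoor paths from mu to eta:
  P1: mu <- lam -> eta
The empty set is not sufficient: P1 (mu <- lam -> eta) has no collider blocking it and no conditioned non-collider, so it is open.
Try {lam}:
  P1: blocked at fork node lam ∈ conditioning set.
{lam} contains no descendant of mu and blocks every backdoor path.
No other singleton works — e.g. {beta} leaves P1 open — so {lam} is the unique smallest valid adjustment set.

{lam}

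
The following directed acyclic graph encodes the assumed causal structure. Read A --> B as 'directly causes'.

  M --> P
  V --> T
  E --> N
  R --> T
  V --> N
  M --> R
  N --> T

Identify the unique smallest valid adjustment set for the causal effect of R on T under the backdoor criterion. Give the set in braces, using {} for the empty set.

{}

Variables eligible for adjustment (non-descendants of R, excluding R and T): {E, M, N, P, V}.
Backdoor paths from R to T:
  (none)
With no backdoor paths the empty set already satisfies the criterion, and it is trivially minimal.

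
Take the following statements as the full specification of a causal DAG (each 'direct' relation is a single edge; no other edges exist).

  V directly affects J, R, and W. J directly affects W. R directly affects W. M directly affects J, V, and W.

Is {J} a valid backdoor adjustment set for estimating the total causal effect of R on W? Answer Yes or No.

Backdoor paths from R to W (paths whose first edge points into R):
  P1: R <- V <- M -> J -> W
  P2: R <- V <- M -> W
  P3: R <- V -> J <- M -> W
  P4: R <- V -> J -> W
  P5: R <- V -> W
Condition 1 (no descendant of R in the set): holds — descendants of R are {W}; none are in {J}.
Condition 2 (every backdoor path blocked by {J}):
  P1: blocked at chain node J ∈ conditioning set.
  P2: open — no interior node is in the conditioning set.
  P3: open — collider(s) J are conditioned on (or have a conditioned descendant) and no non-collider on the path is in the set.
  P4: blocked at chain node J ∈ conditioning set.
  P5: open — no interior node is in the conditioning set.
{J} does not satisfy the backdoor criterion.

No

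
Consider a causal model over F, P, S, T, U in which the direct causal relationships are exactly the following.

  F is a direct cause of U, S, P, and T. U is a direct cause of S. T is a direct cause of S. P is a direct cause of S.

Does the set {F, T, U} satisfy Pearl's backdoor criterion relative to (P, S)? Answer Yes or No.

Yes

Backdoor paths from P to S (paths whose first edge points into P):
  P1: P <- F -> U -> S
  P2: P <- F -> T -> S
  P3: P <- F -> S
Condition 1 (no descendant of P in the set): holds — descendants of P are {S}; none are in {F, T, U}.
Condition 2 (every backdoor path blocked by {F, T, U}):
  P1: blocked at fork node F ∈ conditioning set.
  P2: blocked at fork node F ∈ conditioning set.
  P3: blocked at fork node F ∈ conditioning set.
{F, T, U} satisfies the backdoor criterion.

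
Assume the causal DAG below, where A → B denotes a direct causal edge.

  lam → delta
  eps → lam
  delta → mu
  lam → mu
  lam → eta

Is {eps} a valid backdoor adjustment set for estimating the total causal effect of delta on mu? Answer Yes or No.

No

Backdoor paths from delta to mu (paths whose first edge points into delta):
  P1: delta <- lam -> mu
Condition 1 (no descendant of delta in the set): holds — descendants of delta are {mu}; none are in {eps}.
Condition 2 (every backdoor path blocked by {eps}):
  P1: open — no interior node is in the conditioning set.
{eps} does not satisfy the backdoor criterion.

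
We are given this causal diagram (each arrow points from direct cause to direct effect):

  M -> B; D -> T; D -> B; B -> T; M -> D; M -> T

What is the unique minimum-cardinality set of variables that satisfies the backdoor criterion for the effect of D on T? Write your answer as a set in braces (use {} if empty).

{M}

Variables eligible for adjustment (non-descendants of D, excluding D and T): {M}.
Backdoor paths from D to T:
  P1: D <- M -> B -> T
  P2: D <- M -> T
The empty set is not sufficient: P1 (D <- M -> B -> T) has no collider blocking it and no conditioned non-collider, so it is open.
Try {M}:
  P1: blocked at fork node M ∈ conditioning set.
  P2: blocked at fork node M ∈ conditioning set.
{M} contains no descendant of D and blocks every backdoor path.
{M} is the unique smallest valid adjustment set.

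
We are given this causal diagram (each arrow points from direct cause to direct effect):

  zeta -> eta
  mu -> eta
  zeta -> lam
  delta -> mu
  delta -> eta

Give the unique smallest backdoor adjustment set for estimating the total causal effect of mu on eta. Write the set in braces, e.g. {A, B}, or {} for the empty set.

Variables eligible for adjustment (non-descendants of mu, excluding mu and eta): {delta, lam, zeta}.
Backdoor paths from mu to eta:
  P1: mu <- delta -> eta
The empty set is not sufficient: P1 (mu <- delta -> eta) has no collider blocking it and no conditioned non-collider, so it is open.
Try {delta}:
  P1: blocked at fork node delta ∈ conditioning set.
{delta} contains no descendant of mu and blocks every backdoor path.
No other singleton works — e.g. {zeta} leaves P1 open — so {delta} is the unique smallest valid adjustment set.

{delta}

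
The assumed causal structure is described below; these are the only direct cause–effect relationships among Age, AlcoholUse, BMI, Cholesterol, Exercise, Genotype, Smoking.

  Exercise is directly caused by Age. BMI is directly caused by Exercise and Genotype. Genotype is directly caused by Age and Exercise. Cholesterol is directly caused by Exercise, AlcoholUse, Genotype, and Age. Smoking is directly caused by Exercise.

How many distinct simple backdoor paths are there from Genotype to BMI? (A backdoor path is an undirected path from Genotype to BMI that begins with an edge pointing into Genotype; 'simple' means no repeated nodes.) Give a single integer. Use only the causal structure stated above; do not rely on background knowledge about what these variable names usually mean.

A backdoor path from Genotype to BMI is any simple undirected path whose first edge points into Genotype (i.e. leaves Genotype via a parent).
Parents of Genotype: {Age, Exercise}.
Enumerating:
  P1: Genotype <- Age -> Exercise -> BMI
  P2: Genotype <- Age -> Cholesterol <- Exercise -> BMI
  P3: Genotype <- Exercise -> BMI
That exhausts the simple backdoor paths. Count: 3.

3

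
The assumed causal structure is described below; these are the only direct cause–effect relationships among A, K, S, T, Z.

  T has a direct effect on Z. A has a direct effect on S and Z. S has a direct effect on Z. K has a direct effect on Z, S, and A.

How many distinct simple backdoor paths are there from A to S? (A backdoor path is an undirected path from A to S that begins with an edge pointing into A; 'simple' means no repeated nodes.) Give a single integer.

A backdoor path from A to S is any simple undirected path whose first edge points into A (i.e. leaves A via a parent).
Parents of A: {K}.
Enumerating:
  P1: A <- K -> S
  P2: A <- K -> Z <- S
That exhausts the simple backdoor paths. Count: 2.

2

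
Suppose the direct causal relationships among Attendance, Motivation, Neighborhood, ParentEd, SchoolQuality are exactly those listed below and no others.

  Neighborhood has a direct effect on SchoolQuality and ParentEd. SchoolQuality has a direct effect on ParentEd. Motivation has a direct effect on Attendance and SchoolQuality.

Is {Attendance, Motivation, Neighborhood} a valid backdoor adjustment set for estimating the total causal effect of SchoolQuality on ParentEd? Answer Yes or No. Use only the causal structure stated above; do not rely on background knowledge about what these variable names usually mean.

Yes

Backdoor paths from SchoolQuality to ParentEd (paths whose first edge points into SchoolQuality):
  P1: SchoolQuality <- Neighborhood -> ParentEd
Condition 1 (no descendant of SchoolQuality in the set): holds — descendants of SchoolQuality are {ParentEd}; none are in {Attendance, Motivation, Neighborhood}.
Condition 2 (every backdoor path blocked by {Attendance, Motivation, Neighborhood}):
  P1: blocked at fork node Neighborhood ∈ conditioning set.
{Attendance, Motivation, Neighborhood} satisfies the backdoor criterion.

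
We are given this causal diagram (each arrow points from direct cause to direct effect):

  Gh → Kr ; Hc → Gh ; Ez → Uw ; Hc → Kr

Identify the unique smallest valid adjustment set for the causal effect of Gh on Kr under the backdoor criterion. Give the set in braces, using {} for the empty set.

{Hc}

Variables eligible for adjustment (non-descendants of Gh, excluding Gh and Kr): {Ez, Hc, Uw}.
Backdoor paths from Gh to Kr:
  P1: Gh <- Hc -> Kr
The empty set is not sufficient: P1 (Gh <- Hc -> Kr) has no collider blocking it and no conditioned non-collider, so it is open.
Try {Hc}:
  P1: blocked at fork node Hc ∈ conditioning set.
{Hc} contains no descendant of Gh and blocks every backdoor path.
No other singleton works — e.g. {Ez} leaves P1 open — so {Hc} is the unique smallest valid adjustment set.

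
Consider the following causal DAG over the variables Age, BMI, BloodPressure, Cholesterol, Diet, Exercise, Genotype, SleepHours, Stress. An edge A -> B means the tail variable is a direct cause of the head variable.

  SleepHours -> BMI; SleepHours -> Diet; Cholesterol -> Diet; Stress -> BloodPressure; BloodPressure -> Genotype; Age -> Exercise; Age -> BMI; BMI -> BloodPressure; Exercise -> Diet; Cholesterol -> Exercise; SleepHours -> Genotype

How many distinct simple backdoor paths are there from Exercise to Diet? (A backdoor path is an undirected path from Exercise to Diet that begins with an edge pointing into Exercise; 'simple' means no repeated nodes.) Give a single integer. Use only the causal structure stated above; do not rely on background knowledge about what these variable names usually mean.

3

A backdoor path from Exercise to Diet is any simple undirected path whose first edge points into Exercise (i.e. leaves Exercise via a parent).
Parents of Exercise: {Age, Cholesterol}.
Enumerating:
  P1: Exercise <- Age -> BMI <- SleepHours -> Diet
  P2: Exercise <- Age -> BMI -> BloodPressure -> Genotype <- SleepHours -> Diet
  P3: Exercise <- Cholesterol -> Diet
That exhausts the simple backdoor paths. Count: 3.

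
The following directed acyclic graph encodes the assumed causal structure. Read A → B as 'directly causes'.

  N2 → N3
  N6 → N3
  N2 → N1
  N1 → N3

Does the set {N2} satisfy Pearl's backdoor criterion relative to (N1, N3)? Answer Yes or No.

Yes

Backdoor paths from N1 to N3 (paths whose first edge points into N1):
  P1: N1 <- N2 -> N3
Condition 1 (no descendant of N1 in the set): holds — descendants of N1 are {N3}; none are in {N2}.
Condition 2 (every backdoor path blocked by {N2}):
  P1: blocked at fork node N2 ∈ conditioning set.
{N2} satisfies the backdoor criterion.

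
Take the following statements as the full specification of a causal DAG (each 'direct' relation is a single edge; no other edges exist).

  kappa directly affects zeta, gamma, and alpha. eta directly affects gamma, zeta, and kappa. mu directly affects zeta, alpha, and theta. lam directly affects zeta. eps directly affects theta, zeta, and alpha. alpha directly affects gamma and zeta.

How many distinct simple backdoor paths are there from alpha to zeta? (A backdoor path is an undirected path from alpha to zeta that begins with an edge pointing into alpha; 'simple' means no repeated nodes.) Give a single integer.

A backdoor path from alpha to zeta is any simple undirected path whose first edge points into alpha (i.e. leaves alpha via a parent).
Parents of alpha: {eps, kappa, mu}.
Enumerating:
  P1: alpha <- mu -> theta <- eps -> zeta
  P2: alpha <- mu -> zeta
  P3: alpha <- eps -> theta <- mu -> zeta
  P4: alpha <- eps -> zeta
  P5: alpha <- kappa <- eta -> zeta
  P6: alpha <- kappa -> zeta
  P7: alpha <- kappa -> gamma <- eta -> zeta
That exhausts the simple backdoor paths. Count: 7.

7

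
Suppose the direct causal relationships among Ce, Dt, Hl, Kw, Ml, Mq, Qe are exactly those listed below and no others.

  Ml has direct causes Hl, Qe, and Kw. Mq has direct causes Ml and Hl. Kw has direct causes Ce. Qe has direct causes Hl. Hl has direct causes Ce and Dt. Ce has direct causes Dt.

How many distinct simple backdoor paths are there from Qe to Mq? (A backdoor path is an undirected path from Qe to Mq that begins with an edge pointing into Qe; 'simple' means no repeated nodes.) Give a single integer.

4

A backdoor path from Qe to Mq is any simple undirected path whose first edge points into Qe (i.e. leaves Qe via a parent).
Parents of Qe: {Hl}.
Enumerating:
  P1: Qe <- Hl <- Dt -> Ce -> Kw -> Ml -> Mq
  P2: Qe <- Hl <- Ce -> Kw -> Ml -> Mq
  P3: Qe <- Hl -> Ml -> Mq
  P4: Qe <- Hl -> Mq
That exhausts the simple backdoor paths. Count: 4.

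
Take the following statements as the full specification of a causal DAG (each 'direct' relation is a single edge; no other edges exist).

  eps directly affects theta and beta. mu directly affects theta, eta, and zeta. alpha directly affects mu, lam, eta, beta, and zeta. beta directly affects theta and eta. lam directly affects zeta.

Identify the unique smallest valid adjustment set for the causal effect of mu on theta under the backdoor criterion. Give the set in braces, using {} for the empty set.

Variables eligible for adjustment (non-descendants of mu, excluding mu and theta): {alpha, beta, eps, lam}.
Backdoor paths from mu to theta:
  P1: mu <- alpha -> beta <- eps -> theta
  P2: mu <- alpha -> beta -> theta
  P3: mu <- alpha -> eta <- beta <- eps -> theta
  P4: mu <- alpha -> eta <- beta -> theta
The empty set is not sufficient: P2 (mu <- alpha -> beta -> theta) has no collider blocking it and no conditioned non-collider, so it is open.
Try {alpha}:
  P1: blocked at fork node alpha ∈ conditioning set.
  P2: blocked at fork node alpha ∈ conditioning set.
  P3: blocked at fork node alpha ∈ conditioning set.
  P4: blocked at fork node alpha ∈ conditioning set.
{alpha} contains no descendant of mu and blocks every backdoor path.
No other singleton works — e.g. {eps} leaves P2 open — so {alpha} is the unique smallest valid adjustment set.

{alpha}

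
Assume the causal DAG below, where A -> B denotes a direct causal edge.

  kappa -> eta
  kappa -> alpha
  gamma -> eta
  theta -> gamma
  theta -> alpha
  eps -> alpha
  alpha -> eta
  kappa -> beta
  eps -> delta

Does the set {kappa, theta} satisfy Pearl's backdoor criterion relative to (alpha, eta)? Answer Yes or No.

Backdoor paths from alpha to eta (paths whose first edge points into alpha):
  P1: alpha <- theta -> gamma -> eta
  P2: alpha <- kappa -> eta
Condition 1 (no descendant of alpha in the set): holds — descendants of alpha are {eta}; none are in {kappa, theta}.
Condition 2 (every backdoor path blocked by {kappa, theta}):
  P1: blocked at fork node theta ∈ conditioning set.
  P2: blocked at fork node kappa ∈ conditioning set.
{kappa, theta} satisfies the backdoor criterion.

Yes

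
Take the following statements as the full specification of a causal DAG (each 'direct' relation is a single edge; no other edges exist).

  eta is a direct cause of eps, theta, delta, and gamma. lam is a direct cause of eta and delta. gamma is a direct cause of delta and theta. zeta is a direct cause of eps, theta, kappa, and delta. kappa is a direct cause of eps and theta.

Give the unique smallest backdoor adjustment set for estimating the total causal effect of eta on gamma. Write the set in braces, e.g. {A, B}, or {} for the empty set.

Variables eligible for adjustment (non-descendants of eta, excluding eta and gamma): {kappa, lam, zeta}.
Backdoor paths from eta to gamma:
  P1: eta <- lam -> delta <- zeta -> kappa -> theta <- gamma
  P2: eta <- lam -> delta <- zeta -> theta <- gamma
  P3: eta <- lam -> delta <- zeta -> eps <- kappa -> theta <- gamma
  P4: eta <- lam -> delta <- gamma
Each backdoor path contains an unconditioned collider, so every path is already blocked with the empty conditioning set:
  P1: blocked at collider delta (neither it nor any descendant is in the conditioning set).
  P2: blocked at collider delta (neither it nor any descendant is in the conditioning set).
  P3: blocked at collider delta (neither it nor any descendant is in the conditioning set).
  P4: blocked at collider delta (neither it nor any descendant is in the conditioning set).
The empty set is therefore the unique smallest valid set.

{}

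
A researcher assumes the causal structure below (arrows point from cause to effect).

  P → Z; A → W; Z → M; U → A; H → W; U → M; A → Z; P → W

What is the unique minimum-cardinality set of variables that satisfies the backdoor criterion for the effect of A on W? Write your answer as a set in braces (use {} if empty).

Variables eligible for adjustment (non-descendants of A, excluding A and W): {H, P, U}.
Backdoor paths from A to W:
  P1: A <- U -> M <- Z <- P -> W
Each backdoor path contains an unconditioned collider, so every path is already blocked with the empty conditioning set:
  P1: blocked at collider M (neither it nor any descendant is in the conditioning set).
The empty set is therefore the unique smallest valid set.

{}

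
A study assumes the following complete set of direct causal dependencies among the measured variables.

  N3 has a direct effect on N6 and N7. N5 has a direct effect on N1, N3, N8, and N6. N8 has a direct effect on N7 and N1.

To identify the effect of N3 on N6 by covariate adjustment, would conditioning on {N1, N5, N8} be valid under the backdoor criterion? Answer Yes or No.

Backdoor paths from N3 to N6 (paths whose first edge points into N3):
  P1: N3 <- N5 -> N6
Condition 1 (no descendant of N3 in the set): holds — descendants of N3 are {N6, N7}; none are in {N1, N5, N8}.
Condition 2 (every backdoor path blocked by {N1, N5, N8}):
  P1: blocked at fork node N5 ∈ conditioning set.
{N1, N5, N8} satisfies the backdoor criterion.

Yes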